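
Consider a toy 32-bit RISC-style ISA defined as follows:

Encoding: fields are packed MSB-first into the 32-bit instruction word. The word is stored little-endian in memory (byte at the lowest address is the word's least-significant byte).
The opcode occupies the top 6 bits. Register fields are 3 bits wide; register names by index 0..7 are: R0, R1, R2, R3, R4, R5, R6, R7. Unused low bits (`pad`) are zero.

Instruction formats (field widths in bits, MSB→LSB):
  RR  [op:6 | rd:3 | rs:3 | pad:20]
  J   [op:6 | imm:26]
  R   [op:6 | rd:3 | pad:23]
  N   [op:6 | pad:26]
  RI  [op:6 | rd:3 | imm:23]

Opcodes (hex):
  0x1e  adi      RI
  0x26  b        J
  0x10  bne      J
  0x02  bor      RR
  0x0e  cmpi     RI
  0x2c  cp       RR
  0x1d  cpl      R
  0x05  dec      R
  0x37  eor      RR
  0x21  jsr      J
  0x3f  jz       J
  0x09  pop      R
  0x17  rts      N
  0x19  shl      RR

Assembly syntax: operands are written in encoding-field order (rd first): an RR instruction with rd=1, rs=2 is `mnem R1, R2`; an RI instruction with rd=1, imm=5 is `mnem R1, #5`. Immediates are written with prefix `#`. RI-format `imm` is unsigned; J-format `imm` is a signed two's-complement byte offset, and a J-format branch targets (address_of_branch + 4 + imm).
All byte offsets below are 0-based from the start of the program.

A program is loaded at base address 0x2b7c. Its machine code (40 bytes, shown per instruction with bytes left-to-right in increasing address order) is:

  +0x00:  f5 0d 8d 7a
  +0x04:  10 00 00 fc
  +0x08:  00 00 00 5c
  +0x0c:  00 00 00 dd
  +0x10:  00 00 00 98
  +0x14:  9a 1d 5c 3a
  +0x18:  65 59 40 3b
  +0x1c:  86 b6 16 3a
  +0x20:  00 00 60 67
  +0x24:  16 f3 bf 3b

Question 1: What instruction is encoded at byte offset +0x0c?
eor R2, R0

+0x0c: 00 00 00 dd ⇒ word 0xdd000000 (little)
  top 6b → 0x37 → eor [RR]
  rd: (w>>23)&0x7=0x2 → R2
  rs: (w>>20)&0x7=0x0 → R0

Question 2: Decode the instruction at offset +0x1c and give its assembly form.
cmpi R4, #1488518

off 0x1c: read 86 b6 16 3a as little → 0x3a16b686
  top 6b → 0xe → cmpi [RI]
  [25:23] rd=4 = R4
  [22:0] imm=1488518 = #1488518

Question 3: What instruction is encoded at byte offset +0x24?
@+24  little-endian(16 f3 bf 3b) = 0x3bbff316
  opcode bits[31:26]=0xe: cmpi/RI
  rd@[25:23]=0x7 ⇒ R7
  imm@[22:0]=0x3ff316 ⇒ #4190998

cmpi R7, #4190998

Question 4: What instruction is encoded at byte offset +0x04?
off 0x04: read 10 00 00 fc as little → 0xfc000010
  op=0xfc000010>>26=0x3f ⇒ jz (J)
  imm@[25:0]=0x10 ⇒ #16

jz #16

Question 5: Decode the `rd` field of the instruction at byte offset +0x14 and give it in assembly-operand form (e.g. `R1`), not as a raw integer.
[14] 9a 1d 5c 3a → 0x3a5c1d9a
  opcode bits[31:26]=0xe: cmpi/RI
  rd@[25:23]=0x4 ⇒ R4
  imm@[22:0]=0x5c1d9a ⇒ #6036890

R4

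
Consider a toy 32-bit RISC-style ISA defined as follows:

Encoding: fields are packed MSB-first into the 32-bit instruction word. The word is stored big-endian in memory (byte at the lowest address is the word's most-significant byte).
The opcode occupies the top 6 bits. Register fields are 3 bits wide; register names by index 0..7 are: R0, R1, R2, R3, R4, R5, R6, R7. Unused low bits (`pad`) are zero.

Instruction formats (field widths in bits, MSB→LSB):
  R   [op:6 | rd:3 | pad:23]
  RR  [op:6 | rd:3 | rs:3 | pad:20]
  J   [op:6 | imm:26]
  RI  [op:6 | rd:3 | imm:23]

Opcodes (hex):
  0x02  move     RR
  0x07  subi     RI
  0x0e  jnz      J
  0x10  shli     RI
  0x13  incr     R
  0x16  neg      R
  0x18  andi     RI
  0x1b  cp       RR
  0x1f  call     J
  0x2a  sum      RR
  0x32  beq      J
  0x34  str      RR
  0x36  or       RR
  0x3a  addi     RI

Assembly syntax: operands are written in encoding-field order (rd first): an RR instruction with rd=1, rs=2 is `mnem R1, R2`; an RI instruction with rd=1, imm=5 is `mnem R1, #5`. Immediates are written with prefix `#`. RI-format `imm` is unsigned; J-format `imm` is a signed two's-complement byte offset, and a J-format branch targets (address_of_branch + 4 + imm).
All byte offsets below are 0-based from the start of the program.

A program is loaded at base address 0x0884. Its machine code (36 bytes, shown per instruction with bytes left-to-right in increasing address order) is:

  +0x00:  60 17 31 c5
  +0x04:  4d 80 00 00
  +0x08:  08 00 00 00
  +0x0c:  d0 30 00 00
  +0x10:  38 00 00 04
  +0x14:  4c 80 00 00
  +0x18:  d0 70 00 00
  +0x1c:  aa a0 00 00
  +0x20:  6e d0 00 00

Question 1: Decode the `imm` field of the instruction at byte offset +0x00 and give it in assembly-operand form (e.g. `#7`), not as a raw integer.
off 0x00: read 60 17 31 c5 as big → 0x601731c5
  op=0x601731c5>>26=0x18 ⇒ andi (RI)
  [25:23] rd=0 = R0
  [22:0] imm=1520069 = #1520069

#1520069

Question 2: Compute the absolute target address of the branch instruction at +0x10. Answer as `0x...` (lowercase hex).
+0x10: 38 00 00 04 ⇒ word 0x38000004 (big)
  opcode bits[31:26]=0xe: jnz/J
  [25:0] imm=4 = #4
  target = base 0x0884 + off 0x10 + 4 + imm 4 = 0x089c

0x089c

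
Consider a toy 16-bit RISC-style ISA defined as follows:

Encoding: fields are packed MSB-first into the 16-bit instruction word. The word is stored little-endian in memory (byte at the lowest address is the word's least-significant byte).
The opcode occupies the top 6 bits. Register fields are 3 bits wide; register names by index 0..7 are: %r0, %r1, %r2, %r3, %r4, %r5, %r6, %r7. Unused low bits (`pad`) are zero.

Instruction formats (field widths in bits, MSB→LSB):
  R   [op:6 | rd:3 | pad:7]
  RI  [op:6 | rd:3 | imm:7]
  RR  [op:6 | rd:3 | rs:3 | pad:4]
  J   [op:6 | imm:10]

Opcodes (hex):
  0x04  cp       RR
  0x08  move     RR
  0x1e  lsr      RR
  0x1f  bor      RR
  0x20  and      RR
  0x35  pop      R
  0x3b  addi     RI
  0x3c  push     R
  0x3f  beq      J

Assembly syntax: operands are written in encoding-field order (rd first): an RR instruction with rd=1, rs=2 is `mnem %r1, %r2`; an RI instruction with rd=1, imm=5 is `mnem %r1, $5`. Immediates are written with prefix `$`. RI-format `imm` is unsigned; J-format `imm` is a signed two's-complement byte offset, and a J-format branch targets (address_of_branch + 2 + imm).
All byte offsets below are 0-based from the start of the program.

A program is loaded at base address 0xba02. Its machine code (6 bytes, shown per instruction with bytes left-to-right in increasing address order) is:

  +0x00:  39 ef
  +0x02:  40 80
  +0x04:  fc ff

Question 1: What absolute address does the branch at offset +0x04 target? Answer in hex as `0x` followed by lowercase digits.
0xba04

off 0x04: read fc ff as little → 0xfffc
  op=0xfffc>>10=0x3f ⇒ beq (J)
  imm@[9:0]=0x3fc (s10→-4) ⇒ $-4
  target = base 0xba02 + off 0x04 + 2 + imm -4 = 0xba04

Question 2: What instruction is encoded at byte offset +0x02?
and %r0, %r4

@+02  little-endian(40 80) = 0x8040
  opcode bits[15:10]=0x20: and/RR
  [9:7] rd=0 = %r0
  [6:4] rs=4 = %r4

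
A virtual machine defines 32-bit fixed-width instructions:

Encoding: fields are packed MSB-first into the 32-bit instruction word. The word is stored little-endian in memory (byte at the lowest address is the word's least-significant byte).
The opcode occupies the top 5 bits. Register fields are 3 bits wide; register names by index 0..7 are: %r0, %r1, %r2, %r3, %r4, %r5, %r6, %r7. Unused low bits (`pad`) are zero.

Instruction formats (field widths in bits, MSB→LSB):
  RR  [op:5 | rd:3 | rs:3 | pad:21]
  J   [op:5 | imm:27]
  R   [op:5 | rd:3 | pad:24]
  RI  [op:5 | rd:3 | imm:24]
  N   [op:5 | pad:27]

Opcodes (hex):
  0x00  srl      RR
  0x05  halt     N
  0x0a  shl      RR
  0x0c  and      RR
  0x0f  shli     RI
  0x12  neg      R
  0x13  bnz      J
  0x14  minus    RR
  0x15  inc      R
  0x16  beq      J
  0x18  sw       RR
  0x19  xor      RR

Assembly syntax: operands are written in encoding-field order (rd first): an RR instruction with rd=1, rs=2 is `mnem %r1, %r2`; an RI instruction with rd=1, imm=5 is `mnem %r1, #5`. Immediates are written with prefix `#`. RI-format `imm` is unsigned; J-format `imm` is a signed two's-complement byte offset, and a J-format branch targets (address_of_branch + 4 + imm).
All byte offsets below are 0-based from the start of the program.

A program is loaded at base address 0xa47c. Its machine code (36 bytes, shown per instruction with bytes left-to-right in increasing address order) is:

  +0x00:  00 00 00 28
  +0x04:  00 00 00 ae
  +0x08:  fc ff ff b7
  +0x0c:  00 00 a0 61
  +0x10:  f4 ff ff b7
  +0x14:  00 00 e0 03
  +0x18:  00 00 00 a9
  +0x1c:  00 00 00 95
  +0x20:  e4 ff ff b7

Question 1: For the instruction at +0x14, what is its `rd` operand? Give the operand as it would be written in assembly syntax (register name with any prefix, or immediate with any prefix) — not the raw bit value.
@+14  little-endian(00 00 e0 03) = 0x03e00000
  op=0x03e00000>>27=0x0 ⇒ srl (RR)
  rd: (w>>24)&0x7=0x3 → %r3
  rs: (w>>21)&0x7=0x7 → %r7

%r3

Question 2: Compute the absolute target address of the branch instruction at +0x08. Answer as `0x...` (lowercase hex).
0xa484

@+08  little-endian(fc ff ff b7) = 0xb7fffffc
  op=0xb7fffffc>>27=0x16 ⇒ beq (J)
  imm: (w>>0)&0x7ffffff=0x7fffffc (s27→-4) → #-4
  target = base 0xa47c + off 0x08 + 4 + imm -4 = 0xa484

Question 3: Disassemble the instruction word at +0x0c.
and %r1, %r5

@+0c  little-endian(00 00 a0 61) = 0x61a00000
  top 5b → 0xc → and [RR]
  rd@[26:24]=0x1 ⇒ %r1
  rs@[23:21]=0x5 ⇒ %r5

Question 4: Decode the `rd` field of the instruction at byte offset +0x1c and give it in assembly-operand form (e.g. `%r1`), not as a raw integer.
[1c] 00 00 00 95 → 0x95000000
  op=0x95000000>>27=0x12 ⇒ neg (R)
  rd@[26:24]=0x5 ⇒ %r5

%r5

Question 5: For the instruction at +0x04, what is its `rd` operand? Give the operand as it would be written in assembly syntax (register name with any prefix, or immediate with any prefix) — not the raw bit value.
%r6

off 0x04: read 00 00 00 ae as little → 0xae000000
  opcode bits[31:27]=0x15: inc/R
  rd@[26:24]=0x6 ⇒ %r6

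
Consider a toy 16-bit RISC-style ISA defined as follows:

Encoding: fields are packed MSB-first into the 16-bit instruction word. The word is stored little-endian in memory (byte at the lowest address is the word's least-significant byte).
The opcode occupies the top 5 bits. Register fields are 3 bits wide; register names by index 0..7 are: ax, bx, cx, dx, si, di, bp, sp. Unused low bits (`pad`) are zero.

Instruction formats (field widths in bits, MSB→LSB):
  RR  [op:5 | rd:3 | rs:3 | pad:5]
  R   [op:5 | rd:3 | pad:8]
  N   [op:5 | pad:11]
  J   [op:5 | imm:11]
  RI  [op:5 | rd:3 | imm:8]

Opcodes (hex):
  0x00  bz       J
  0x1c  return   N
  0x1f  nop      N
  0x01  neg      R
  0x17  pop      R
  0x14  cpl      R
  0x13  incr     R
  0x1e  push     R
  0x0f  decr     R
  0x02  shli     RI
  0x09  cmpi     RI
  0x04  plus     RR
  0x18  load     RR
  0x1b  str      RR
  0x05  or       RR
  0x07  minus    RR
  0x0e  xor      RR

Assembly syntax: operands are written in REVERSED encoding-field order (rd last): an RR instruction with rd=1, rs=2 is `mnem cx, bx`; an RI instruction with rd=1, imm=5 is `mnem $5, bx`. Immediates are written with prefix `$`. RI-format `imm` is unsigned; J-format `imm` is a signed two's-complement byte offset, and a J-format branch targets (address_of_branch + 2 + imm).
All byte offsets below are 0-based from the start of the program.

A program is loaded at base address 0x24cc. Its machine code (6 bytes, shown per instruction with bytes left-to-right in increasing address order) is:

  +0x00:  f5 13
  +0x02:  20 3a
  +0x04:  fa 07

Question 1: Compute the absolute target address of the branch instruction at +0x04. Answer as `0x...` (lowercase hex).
@+04  little-endian(fa 07) = 0x07fa
  op=0x07fa>>11=0x0 ⇒ bz (J)
  imm: (w>>0)&0x7ff=0x7fa (s11→-6) → $-6
  target = base 0x24cc + off 0x04 + 2 + imm -6 = 0x24cc

0x24cc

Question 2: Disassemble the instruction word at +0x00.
[00] f5 13 → 0x13f5
  opcode bits[15:11]=0x2: shli/RI
  rd@[10:8]=0x3 ⇒ dx
  imm@[7:0]=0xf5 ⇒ $245

shli $245, dx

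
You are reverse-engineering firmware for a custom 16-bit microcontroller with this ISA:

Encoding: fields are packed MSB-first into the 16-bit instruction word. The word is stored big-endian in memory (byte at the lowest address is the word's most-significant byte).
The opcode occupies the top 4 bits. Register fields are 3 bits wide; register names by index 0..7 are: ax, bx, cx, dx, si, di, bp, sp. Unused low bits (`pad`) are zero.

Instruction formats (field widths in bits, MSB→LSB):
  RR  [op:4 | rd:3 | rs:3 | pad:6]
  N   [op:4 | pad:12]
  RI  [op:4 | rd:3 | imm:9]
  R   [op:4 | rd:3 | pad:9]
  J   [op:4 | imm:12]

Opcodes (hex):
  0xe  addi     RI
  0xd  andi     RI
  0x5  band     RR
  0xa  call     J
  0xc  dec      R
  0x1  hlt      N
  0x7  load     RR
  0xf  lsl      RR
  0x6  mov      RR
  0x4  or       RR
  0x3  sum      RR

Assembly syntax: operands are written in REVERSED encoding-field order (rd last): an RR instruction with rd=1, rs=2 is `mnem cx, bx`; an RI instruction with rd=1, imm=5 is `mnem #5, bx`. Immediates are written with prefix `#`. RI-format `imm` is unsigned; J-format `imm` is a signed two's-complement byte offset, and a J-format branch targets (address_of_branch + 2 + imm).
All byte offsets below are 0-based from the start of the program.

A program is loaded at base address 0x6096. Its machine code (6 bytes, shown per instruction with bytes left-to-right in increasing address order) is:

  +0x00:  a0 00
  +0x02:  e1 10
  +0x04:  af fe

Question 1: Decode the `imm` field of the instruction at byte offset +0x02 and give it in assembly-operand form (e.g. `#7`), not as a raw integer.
#272

@+02  big-endian(e1 10) = 0xe110
  top 4b → 0xe → addi [RI]
  rd@[11:9]=0x0 ⇒ ax
  imm@[8:0]=0x110 ⇒ #272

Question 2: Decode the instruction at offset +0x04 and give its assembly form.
off 0x04: read af fe as big → 0xaffe
  top 4b → 0xa → call [J]
  imm: (w>>0)&0xfff=0xffe (s12→-2) → #-2

call #-2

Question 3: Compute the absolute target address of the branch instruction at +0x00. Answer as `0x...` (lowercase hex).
0x6098

off 0x00: read a0 00 as big → 0xa000
  top 4b → 0xa → call [J]
  imm: (w>>0)&0xfff=0x0 → #0
  target = base 0x6096 + off 0x00 + 2 + imm 0 = 0x6098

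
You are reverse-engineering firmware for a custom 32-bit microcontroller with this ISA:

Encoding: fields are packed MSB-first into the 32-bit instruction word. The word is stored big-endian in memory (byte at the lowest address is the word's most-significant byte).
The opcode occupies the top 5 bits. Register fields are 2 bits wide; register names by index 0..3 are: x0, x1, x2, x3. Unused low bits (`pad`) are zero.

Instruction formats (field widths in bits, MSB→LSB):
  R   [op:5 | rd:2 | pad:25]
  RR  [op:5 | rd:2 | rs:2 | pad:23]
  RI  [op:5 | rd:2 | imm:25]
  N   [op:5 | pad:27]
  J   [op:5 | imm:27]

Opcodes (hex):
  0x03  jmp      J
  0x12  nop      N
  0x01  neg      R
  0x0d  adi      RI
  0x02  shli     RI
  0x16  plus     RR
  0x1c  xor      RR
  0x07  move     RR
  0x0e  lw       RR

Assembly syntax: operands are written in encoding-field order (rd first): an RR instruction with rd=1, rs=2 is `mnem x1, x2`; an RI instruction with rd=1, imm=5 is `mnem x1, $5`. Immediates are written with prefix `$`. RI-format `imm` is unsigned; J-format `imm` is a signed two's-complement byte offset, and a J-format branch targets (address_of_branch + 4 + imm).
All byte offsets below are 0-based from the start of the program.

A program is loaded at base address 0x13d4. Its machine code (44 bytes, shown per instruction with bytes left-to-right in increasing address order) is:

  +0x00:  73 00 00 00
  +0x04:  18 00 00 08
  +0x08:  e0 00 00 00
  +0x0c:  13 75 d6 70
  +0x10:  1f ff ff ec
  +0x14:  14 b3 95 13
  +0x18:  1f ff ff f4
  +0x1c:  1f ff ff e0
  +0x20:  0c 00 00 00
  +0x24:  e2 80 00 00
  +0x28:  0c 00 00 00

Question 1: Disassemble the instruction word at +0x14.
[14] 14 b3 95 13 → 0x14b39513
  op=0x14b39513>>27=0x2 ⇒ shli (RI)
  rd: (w>>25)&0x3=0x2 → x2
  imm: (w>>0)&0x1ffffff=0xb39513 → $11769107

shli x2, $11769107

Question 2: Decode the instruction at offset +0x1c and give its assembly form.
jmp $-32

@+1c  big-endian(1f ff ff e0) = 0x1fffffe0
  opcode bits[31:27]=0x3: jmp/J
  [26:0] imm=134217696 (s27→-32) = $-32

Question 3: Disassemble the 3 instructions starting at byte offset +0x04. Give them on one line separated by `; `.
jmp $8; xor x0, x0; shli x1, $24499824

[04] 18 00 00 08 → 0x18000008
  opcode bits[31:27]=0x3: jmp/J
  imm: (w>>0)&0x7ffffff=0x8 → $8
[08] e0 00 00 00 → 0xe0000000
  opcode bits[31:27]=0x1c: xor/RR
  rd: (w>>25)&0x3=0x0 → x0
  rs: (w>>23)&0x3=0x0 → x0
[0c] 13 75 d6 70 → 0x1375d670
  opcode bits[31:27]=0x2: shli/RI
  rd: (w>>25)&0x3=0x1 → x1
  imm: (w>>0)&0x1ffffff=0x175d670 → $24499824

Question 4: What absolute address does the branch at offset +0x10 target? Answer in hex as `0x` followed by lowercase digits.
@+10  big-endian(1f ff ff ec) = 0x1fffffec
  opcode bits[31:27]=0x3: jmp/J
  imm@[26:0]=0x7ffffec (s27→-20) ⇒ $-20
  target = base 0x13d4 + off 0x10 + 4 + imm -20 = 0x13d4

0x13d4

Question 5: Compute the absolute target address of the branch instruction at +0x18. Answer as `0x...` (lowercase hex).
[18] 1f ff ff f4 → 0x1ffffff4
  opcode bits[31:27]=0x3: jmp/J
  [26:0] imm=134217716 (s27→-12) = $-12
  target = base 0x13d4 + off 0x18 + 4 + imm -12 = 0x13e4

0x13e4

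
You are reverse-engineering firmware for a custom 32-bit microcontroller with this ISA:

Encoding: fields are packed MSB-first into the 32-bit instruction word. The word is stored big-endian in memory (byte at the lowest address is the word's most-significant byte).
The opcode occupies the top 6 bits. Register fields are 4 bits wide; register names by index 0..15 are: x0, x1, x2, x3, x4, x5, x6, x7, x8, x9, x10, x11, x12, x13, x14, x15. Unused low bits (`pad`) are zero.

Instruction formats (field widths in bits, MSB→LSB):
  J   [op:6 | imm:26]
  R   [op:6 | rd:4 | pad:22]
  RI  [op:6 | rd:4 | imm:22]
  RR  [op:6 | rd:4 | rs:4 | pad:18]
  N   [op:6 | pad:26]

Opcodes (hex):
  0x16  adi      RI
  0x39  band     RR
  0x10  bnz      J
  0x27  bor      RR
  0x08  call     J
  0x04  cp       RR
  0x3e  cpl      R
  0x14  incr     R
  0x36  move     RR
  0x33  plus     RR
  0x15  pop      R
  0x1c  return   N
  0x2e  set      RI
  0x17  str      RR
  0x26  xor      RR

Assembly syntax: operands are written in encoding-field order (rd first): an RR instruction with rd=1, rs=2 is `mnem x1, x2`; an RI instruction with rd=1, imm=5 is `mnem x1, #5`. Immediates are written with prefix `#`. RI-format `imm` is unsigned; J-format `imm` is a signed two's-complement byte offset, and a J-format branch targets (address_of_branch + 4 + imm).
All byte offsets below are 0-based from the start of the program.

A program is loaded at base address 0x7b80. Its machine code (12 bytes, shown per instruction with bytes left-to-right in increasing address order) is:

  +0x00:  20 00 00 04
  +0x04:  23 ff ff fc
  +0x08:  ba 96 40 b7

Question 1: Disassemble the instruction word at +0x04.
call #-4

[04] 23 ff ff fc → 0x23fffffc
  op=0x23fffffc>>26=0x8 ⇒ call (J)
  [25:0] imm=67108860 (s26→-4) = #-4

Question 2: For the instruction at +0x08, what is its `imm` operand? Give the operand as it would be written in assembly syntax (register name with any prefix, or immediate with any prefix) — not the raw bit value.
+0x08: ba 96 40 b7 ⇒ word 0xba9640b7 (big)
  op=0xba9640b7>>26=0x2e ⇒ set (RI)
  rd: (w>>22)&0xf=0xa → x10
  imm: (w>>0)&0x3fffff=0x1640b7 → #1458359

#1458359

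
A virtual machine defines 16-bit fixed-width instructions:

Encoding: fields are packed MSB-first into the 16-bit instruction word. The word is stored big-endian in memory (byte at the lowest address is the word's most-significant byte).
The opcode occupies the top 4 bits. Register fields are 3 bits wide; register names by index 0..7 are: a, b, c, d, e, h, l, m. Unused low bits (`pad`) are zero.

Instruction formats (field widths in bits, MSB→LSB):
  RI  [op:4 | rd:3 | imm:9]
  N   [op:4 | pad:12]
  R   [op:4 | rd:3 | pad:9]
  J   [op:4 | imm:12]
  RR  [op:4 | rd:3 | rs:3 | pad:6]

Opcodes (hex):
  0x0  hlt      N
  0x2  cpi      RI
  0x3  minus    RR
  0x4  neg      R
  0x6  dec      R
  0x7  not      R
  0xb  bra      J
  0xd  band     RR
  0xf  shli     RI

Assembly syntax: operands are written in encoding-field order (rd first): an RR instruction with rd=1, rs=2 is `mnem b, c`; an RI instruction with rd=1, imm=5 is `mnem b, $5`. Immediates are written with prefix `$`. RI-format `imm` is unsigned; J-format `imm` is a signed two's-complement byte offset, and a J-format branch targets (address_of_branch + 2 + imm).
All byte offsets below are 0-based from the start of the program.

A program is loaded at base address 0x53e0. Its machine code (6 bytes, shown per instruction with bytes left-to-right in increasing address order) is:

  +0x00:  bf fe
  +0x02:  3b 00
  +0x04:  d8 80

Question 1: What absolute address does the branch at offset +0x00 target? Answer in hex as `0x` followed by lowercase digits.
+0x00: bf fe ⇒ word 0xbffe (big)
  opcode bits[15:12]=0xb: bra/J
  [11:0] imm=4094 (s12→-2) = $-2
  target = base 0x53e0 + off 0x00 + 2 + imm -2 = 0x53e0

0x53e0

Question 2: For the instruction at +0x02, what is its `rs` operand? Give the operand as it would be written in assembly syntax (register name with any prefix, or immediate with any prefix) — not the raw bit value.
e

@+02  big-endian(3b 00) = 0x3b00
  op=0x3b00>>12=0x3 ⇒ minus (RR)
  rd: (w>>9)&0x7=0x5 → h
  rs: (w>>6)&0x7=0x4 → e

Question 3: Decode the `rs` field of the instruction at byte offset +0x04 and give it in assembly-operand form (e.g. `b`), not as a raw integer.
+0x04: d8 80 ⇒ word 0xd880 (big)
  opcode bits[15:12]=0xd: band/RR
  rd@[11:9]=0x4 ⇒ e
  rs@[8:6]=0x2 ⇒ c

c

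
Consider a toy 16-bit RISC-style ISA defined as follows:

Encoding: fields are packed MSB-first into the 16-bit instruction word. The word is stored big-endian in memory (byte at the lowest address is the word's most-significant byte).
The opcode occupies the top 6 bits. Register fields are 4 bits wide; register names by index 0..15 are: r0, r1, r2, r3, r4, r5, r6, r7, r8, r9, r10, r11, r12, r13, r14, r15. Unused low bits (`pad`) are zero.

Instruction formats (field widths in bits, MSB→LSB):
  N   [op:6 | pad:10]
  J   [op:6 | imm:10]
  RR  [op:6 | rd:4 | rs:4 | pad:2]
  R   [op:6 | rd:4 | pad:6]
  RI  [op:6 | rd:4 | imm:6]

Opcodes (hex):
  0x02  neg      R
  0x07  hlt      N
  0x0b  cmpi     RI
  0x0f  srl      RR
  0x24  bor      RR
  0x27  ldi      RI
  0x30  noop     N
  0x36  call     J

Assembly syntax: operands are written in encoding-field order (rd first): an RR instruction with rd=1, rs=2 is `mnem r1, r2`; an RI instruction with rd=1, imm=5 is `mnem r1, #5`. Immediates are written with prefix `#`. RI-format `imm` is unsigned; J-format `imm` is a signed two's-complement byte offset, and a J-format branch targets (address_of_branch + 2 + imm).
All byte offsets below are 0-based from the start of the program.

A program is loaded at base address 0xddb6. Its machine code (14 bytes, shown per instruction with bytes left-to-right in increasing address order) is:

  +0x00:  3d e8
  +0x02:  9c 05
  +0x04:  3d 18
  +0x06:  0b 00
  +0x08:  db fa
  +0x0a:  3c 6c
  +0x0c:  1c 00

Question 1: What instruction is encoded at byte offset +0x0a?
srl r1, r11

[0a] 3c 6c → 0x3c6c
  opcode bits[15:10]=0xf: srl/RR
  rd@[9:6]=0x1 ⇒ r1
  rs@[5:2]=0xb ⇒ r11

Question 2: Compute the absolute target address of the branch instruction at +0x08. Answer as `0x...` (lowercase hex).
off 0x08: read db fa as big → 0xdbfa
  opcode bits[15:10]=0x36: call/J
  [9:0] imm=1018 (s10→-6) = #-6
  target = base 0xddb6 + off 0x08 + 2 + imm -6 = 0xddba

0xddba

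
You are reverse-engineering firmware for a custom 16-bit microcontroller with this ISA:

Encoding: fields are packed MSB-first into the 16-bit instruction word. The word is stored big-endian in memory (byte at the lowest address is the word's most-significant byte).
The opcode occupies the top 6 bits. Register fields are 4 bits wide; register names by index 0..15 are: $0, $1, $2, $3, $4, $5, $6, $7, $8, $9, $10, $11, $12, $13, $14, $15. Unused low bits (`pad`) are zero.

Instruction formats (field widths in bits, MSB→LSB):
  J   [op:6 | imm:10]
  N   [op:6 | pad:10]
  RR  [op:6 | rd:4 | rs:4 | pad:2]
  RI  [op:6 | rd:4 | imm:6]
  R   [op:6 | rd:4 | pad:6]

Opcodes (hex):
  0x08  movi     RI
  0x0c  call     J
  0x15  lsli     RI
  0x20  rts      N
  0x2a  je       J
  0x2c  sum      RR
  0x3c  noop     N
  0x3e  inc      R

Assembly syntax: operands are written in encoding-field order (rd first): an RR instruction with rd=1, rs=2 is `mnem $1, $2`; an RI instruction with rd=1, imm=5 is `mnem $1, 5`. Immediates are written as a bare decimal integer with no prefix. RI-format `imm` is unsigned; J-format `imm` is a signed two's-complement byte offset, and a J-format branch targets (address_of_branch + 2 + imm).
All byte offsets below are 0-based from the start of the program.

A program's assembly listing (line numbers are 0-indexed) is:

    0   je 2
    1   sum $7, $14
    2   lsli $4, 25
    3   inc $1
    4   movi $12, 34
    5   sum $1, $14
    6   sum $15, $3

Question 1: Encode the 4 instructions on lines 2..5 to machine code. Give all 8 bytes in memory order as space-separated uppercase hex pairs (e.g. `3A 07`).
2. lsli fields op=0x15:6|rd=4:4|imm=25:6 → word 5519h → 55 19
3. inc fields op=0x3e:6|rd=1:4|pad=0:6 → word f840h → f8 40
4. movi fields op=0x8:6|rd=12:4|imm=34:6 → word 2322h → 23 22
5. sum fields op=0x2c:6|rd=1:4|rs=14:4|pad=0:2 → word b078h → b0 78

55 19 F8 40 23 22 B0 78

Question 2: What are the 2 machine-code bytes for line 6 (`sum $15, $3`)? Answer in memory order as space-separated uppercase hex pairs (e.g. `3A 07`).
L6: sum op=0x2c:6|rd=15:4|rs=3:4|pad=0:2 ⇒ 0xb3cc ⇒ big b3 cc

B3 CC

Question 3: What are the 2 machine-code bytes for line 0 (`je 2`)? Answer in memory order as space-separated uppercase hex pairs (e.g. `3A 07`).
0. je fields op=0x2a:6|imm=2:10 → word a802h → a8 02

A8 02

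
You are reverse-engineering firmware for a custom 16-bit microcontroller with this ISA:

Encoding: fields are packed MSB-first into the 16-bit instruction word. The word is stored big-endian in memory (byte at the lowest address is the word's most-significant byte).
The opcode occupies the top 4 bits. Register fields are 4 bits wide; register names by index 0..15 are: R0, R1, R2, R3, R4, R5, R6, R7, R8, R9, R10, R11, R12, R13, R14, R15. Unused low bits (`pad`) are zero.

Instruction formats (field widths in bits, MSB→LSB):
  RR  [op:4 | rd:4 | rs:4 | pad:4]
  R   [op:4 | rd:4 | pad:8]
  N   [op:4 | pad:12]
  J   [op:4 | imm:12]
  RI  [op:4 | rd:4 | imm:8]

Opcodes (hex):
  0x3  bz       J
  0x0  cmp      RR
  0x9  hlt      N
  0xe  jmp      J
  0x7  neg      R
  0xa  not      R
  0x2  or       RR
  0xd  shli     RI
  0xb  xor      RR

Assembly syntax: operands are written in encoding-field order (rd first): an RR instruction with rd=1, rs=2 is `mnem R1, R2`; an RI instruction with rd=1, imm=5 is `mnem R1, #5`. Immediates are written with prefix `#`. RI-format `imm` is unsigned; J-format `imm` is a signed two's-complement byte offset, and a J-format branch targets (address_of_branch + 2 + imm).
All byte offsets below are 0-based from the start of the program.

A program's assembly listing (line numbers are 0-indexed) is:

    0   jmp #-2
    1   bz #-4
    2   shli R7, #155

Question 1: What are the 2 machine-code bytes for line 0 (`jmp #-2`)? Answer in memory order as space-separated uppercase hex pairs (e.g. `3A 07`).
EF FE

0. jmp fields op=0xe:4|imm=-2:12 → word effeh → ef fe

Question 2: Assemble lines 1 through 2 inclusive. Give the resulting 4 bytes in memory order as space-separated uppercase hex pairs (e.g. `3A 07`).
L1: bz op=0x3:4|imm=-4:12 ⇒ 0x3ffc ⇒ big 3f fc
L2: shli op=0xd:4|rd=7:4|imm=155:8 ⇒ 0xd79b ⇒ big d7 9b

3F FC D7 9B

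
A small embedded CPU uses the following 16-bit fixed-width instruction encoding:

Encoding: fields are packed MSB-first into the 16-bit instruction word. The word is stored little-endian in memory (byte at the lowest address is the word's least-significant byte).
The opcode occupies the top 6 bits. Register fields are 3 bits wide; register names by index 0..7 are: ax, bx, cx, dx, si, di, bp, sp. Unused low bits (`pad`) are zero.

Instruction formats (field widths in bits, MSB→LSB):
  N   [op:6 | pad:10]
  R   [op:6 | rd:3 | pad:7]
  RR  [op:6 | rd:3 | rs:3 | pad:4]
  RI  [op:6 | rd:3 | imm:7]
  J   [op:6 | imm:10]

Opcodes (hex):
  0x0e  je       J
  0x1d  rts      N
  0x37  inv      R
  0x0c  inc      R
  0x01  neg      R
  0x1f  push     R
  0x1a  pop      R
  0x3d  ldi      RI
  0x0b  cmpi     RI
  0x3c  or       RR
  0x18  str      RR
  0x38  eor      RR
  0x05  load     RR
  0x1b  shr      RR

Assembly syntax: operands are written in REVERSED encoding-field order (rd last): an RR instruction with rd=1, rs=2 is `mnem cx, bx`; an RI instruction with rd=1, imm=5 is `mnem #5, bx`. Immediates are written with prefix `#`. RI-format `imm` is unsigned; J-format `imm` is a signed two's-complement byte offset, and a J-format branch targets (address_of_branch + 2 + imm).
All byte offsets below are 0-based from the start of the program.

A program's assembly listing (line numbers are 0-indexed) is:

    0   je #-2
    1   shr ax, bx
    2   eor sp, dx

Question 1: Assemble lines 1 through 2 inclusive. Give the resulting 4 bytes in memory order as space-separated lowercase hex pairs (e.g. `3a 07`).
80 6c f0 e1

1. shr fields op=0x1b:6|rd=1:3|rs=0:3|pad=0:4 → word 6c80h → 80 6c
2. eor fields op=0x38:6|rd=3:3|rs=7:3|pad=0:4 → word e1f0h → f0 e1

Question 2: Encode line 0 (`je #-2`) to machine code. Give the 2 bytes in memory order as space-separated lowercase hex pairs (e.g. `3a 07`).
fe 3b

line 0 (je): pack op=0xe:6|imm=-2:10 = 0x3bfe; little→ fe 3b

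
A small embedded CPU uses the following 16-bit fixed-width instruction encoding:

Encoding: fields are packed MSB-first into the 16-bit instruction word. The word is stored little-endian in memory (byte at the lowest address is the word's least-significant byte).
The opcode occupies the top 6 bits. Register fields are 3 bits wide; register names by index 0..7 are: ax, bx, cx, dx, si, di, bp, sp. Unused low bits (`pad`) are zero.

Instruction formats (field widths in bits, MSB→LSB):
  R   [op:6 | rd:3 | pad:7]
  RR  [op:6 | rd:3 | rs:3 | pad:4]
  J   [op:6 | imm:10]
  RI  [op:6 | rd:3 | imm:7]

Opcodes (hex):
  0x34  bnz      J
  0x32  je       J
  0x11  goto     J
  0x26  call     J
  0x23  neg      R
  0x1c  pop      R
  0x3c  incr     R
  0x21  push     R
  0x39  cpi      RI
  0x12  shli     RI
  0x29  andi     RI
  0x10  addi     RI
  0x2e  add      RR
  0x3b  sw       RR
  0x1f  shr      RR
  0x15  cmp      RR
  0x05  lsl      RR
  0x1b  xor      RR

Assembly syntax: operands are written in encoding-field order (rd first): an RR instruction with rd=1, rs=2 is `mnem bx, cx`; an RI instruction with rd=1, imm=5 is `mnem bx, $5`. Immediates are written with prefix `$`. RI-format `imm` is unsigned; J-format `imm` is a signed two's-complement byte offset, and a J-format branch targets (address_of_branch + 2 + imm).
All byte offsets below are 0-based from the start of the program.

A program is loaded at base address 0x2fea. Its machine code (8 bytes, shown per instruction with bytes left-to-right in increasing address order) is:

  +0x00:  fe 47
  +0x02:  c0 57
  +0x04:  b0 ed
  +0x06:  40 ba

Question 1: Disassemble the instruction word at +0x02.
cmp sp, si

[02] c0 57 → 0x57c0
  op=0x57c0>>10=0x15 ⇒ cmp (RR)
  rd: (w>>7)&0x7=0x7 → sp
  rs: (w>>4)&0x7=0x4 → si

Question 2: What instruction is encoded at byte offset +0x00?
goto $-2

[00] fe 47 → 0x47fe
  top 6b → 0x11 → goto [J]
  imm: (w>>0)&0x3ff=0x3fe (s10→-2) → $-2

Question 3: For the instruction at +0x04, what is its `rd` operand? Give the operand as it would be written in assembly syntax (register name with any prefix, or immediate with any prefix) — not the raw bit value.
off 0x04: read b0 ed as little → 0xedb0
  opcode bits[15:10]=0x3b: sw/RR
  [9:7] rd=3 = dx
  [6:4] rs=3 = dx

dx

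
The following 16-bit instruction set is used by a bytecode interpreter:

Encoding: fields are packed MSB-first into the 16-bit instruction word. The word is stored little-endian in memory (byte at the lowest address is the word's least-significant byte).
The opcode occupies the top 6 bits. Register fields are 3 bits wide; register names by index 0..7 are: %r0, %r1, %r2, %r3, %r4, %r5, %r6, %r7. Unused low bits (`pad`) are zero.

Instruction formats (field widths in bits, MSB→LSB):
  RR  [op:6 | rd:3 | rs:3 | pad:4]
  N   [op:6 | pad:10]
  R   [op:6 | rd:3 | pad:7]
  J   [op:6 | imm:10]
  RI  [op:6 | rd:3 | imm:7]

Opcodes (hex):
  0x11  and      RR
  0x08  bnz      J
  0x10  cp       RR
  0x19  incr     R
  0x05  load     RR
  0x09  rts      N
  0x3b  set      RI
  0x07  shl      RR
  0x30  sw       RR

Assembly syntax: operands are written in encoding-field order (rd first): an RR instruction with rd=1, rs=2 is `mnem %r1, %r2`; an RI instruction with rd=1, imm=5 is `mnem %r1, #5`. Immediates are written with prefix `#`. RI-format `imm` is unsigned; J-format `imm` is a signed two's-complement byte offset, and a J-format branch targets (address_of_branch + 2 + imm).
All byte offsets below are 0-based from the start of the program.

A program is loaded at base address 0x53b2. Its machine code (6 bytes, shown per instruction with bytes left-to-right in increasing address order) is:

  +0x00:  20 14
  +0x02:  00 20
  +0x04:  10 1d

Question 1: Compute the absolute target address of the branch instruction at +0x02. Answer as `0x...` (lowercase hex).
[02] 00 20 → 0x2000
  op=0x2000>>10=0x8 ⇒ bnz (J)
  [9:0] imm=0 = #0
  target = base 0x53b2 + off 0x02 + 2 + imm 0 = 0x53b6

0x53b6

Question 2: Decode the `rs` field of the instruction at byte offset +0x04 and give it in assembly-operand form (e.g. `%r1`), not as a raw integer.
%r1

[04] 10 1d → 0x1d10
  top 6b → 0x7 → shl [RR]
  rd: (w>>7)&0x7=0x2 → %r2
  rs: (w>>4)&0x7=0x1 → %r1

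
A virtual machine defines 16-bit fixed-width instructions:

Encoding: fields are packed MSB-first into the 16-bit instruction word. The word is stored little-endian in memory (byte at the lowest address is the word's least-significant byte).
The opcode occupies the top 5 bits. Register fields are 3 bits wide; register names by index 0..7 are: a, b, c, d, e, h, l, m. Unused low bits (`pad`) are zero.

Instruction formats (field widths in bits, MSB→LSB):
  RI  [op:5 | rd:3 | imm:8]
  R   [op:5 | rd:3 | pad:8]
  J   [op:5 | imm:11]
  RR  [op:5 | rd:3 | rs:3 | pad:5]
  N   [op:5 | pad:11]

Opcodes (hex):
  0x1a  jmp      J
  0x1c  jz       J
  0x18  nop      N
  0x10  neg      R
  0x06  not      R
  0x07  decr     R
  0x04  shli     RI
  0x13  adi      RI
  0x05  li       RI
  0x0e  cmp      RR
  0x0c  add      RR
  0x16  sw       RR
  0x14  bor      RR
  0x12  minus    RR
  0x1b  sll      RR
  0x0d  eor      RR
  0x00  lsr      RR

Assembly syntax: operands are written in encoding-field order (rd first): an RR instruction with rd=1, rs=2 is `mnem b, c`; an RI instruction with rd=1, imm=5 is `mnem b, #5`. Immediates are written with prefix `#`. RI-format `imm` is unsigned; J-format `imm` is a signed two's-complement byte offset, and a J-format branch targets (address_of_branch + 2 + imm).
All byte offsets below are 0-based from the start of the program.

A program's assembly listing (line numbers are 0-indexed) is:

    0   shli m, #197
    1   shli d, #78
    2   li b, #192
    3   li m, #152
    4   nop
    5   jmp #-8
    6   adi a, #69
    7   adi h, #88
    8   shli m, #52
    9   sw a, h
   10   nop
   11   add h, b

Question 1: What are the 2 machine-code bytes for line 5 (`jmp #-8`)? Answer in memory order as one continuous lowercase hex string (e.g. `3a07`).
line 5 (jmp): pack op=0x1a:5|imm=-8:11 = 0xd7f8; little→ f8 d7

f8d7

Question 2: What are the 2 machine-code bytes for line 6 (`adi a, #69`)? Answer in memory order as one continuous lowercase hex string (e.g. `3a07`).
4598

6. adi fields op=0x13:5|rd=0:3|imm=69:8 → word 9845h → 45 98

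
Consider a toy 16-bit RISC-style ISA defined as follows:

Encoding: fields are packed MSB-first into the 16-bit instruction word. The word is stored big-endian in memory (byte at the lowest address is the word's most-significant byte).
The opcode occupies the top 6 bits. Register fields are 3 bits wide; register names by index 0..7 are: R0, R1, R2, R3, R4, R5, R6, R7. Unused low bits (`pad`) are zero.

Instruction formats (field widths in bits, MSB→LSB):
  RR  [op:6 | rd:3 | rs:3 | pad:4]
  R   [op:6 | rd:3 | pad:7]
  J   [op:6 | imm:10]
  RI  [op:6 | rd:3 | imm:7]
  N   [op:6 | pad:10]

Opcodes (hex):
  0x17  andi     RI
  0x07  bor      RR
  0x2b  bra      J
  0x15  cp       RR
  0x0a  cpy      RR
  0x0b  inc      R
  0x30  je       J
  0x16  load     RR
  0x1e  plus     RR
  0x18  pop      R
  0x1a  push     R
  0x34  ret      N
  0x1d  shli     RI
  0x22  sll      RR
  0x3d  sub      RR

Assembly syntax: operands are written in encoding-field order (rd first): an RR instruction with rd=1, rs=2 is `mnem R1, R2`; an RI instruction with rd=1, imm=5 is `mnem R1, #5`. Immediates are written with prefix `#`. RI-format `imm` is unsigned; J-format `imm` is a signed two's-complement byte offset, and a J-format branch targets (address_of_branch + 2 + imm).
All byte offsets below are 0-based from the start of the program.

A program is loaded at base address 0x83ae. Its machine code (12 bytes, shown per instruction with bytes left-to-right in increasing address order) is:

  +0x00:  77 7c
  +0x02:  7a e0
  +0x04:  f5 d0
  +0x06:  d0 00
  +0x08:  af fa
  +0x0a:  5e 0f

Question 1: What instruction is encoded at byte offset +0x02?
plus R5, R6

+0x02: 7a e0 ⇒ word 0x7ae0 (big)
  op=0x7ae0>>10=0x1e ⇒ plus (RR)
  rd: (w>>7)&0x7=0x5 → R5
  rs: (w>>4)&0x7=0x6 → R6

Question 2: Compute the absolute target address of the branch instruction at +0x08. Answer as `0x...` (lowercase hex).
0x83b2

[08] af fa → 0xaffa
  top 6b → 0x2b → bra [J]
  imm@[9:0]=0x3fa (s10→-6) ⇒ #-6
  target = base 0x83ae + off 0x08 + 2 + imm -6 = 0x83b2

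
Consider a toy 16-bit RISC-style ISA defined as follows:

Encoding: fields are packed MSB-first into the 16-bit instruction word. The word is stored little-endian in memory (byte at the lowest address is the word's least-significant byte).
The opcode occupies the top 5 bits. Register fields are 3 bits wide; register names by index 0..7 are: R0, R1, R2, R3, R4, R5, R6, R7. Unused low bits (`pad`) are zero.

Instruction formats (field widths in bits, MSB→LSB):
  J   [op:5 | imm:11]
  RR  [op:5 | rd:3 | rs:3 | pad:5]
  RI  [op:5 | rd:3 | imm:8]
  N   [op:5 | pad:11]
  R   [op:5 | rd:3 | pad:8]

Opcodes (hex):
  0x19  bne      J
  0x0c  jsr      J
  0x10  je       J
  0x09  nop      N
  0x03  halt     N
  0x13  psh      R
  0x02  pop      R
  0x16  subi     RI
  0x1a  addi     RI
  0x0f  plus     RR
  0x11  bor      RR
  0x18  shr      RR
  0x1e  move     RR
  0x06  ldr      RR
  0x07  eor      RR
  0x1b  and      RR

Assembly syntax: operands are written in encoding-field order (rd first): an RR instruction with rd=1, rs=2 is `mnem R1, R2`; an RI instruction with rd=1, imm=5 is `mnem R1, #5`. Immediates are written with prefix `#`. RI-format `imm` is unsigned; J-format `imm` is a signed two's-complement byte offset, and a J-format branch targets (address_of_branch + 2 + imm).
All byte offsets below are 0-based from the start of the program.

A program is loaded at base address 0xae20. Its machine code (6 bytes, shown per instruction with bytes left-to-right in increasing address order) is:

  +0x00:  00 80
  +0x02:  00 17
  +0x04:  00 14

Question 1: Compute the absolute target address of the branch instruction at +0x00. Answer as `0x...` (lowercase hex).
@+00  little-endian(00 80) = 0x8000
  op=0x8000>>11=0x10 ⇒ je (J)
  imm@[10:0]=0x0 ⇒ #0
  target = base 0xae20 + off 0x00 + 2 + imm 0 = 0xae22

0xae22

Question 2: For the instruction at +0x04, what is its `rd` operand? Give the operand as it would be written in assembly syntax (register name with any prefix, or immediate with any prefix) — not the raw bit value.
off 0x04: read 00 14 as little → 0x1400
  op=0x1400>>11=0x2 ⇒ pop (R)
  rd@[10:8]=0x4 ⇒ R4

R4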